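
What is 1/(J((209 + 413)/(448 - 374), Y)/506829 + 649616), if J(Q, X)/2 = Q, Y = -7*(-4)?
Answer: 18752673/12182036424190 ≈ 1.5394e-6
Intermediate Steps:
Y = 28
J(Q, X) = 2*Q
1/(J((209 + 413)/(448 - 374), Y)/506829 + 649616) = 1/((2*((209 + 413)/(448 - 374)))/506829 + 649616) = 1/((2*(622/74))*(1/506829) + 649616) = 1/((2*(622*(1/74)))*(1/506829) + 649616) = 1/((2*(311/37))*(1/506829) + 649616) = 1/((622/37)*(1/506829) + 649616) = 1/(622/18752673 + 649616) = 1/(12182036424190/18752673) = 18752673/12182036424190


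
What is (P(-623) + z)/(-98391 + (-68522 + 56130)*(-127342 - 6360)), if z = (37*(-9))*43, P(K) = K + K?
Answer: -15565/1656736793 ≈ -9.3950e-6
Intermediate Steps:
P(K) = 2*K
z = -14319 (z = -333*43 = -14319)
(P(-623) + z)/(-98391 + (-68522 + 56130)*(-127342 - 6360)) = (2*(-623) - 14319)/(-98391 + (-68522 + 56130)*(-127342 - 6360)) = (-1246 - 14319)/(-98391 - 12392*(-133702)) = -15565/(-98391 + 1656835184) = -15565/1656736793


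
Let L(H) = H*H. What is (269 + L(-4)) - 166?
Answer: 119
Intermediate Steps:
L(H) = H**2
(269 + L(-4)) - 166 = (269 + (-4)**2) - 166 = (269 + 16) - 166 = 285 - 166 = 119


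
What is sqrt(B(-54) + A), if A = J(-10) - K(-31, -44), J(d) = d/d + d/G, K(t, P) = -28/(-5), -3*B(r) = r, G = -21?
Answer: sqrt(152985)/105 ≈ 3.7251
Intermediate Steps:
B(r) = -r/3
K(t, P) = 28/5 (K(t, P) = -28*(-1/5) = 28/5)
J(d) = 1 - d/21 (J(d) = d/d + d/(-21) = 1 + d*(-1/21) = 1 - d/21)
A = -433/105 (A = (1 - 1/21*(-10)) - 1*28/5 = (1 + 10/21) - 28/5 = 31/21 - 28/5 = -433/105 ≈ -4.1238)
sqrt(B(-54) + A) = sqrt(-1/3*(-54) - 433/105) = sqrt(18 - 433/105) = sqrt(1457/105) = sqrt(152985)/105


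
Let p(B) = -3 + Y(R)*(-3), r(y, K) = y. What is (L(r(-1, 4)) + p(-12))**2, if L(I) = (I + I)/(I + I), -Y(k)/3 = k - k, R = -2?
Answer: 4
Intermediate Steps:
Y(k) = 0 (Y(k) = -3*(k - k) = -3*0 = 0)
L(I) = 1 (L(I) = (2*I)/((2*I)) = (2*I)*(1/(2*I)) = 1)
p(B) = -3 (p(B) = -3 + 0*(-3) = -3 + 0 = -3)
(L(r(-1, 4)) + p(-12))**2 = (1 - 3)**2 = (-2)**2 = 4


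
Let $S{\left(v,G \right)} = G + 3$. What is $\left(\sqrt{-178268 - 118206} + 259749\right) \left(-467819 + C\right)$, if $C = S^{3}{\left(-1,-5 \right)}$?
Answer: $-121517595423 - 467827 i \sqrt{296474} \approx -1.2152 \cdot 10^{11} - 2.5473 \cdot 10^{8} i$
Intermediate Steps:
$S{\left(v,G \right)} = 3 + G$
$C = -8$ ($C = \left(3 - 5\right)^{3} = \left(-2\right)^{3} = -8$)
$\left(\sqrt{-178268 - 118206} + 259749\right) \left(-467819 + C\right) = \left(\sqrt{-178268 - 118206} + 259749\right) \left(-467819 - 8\right) = \left(\sqrt{-296474} + 259749\right) \left(-467827\right) = \left(i \sqrt{296474} + 259749\right) \left(-467827\right) = \left(259749 + i \sqrt{296474}\right) \left(-467827\right) = -121517595423 - 467827 i \sqrt{296474}$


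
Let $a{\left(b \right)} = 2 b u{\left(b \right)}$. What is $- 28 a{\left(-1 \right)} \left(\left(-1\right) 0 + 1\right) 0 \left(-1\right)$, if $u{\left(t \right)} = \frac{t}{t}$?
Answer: $0$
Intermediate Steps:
$u{\left(t \right)} = 1$
$a{\left(b \right)} = 2 b$ ($a{\left(b \right)} = 2 b 1 = 2 b$)
$- 28 a{\left(-1 \right)} \left(\left(-1\right) 0 + 1\right) 0 \left(-1\right) = - 28 \cdot 2 \left(-1\right) \left(\left(-1\right) 0 + 1\right) 0 \left(-1\right) = \left(-28\right) \left(-2\right) \left(0 + 1\right) 0 \left(-1\right) = 56 \cdot 1 \cdot 0 \left(-1\right) = 56 \cdot 0 \left(-1\right) = 56 \cdot 0 = 0$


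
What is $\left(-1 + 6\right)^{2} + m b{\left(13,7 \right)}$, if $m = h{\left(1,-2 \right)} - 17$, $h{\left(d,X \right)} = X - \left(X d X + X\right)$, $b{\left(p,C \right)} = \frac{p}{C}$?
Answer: $-14$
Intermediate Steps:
$h{\left(d,X \right)} = - d X^{2}$ ($h{\left(d,X \right)} = X - \left(d X^{2} + X\right) = X - \left(X + d X^{2}\right) = - d X^{2}$)
$m = -21$ ($m = \left(-1\right) 1 \left(-2\right)^{2} - 17 = \left(-1\right) 1 \cdot 4 - 17 = -4 - 17 = -21$)
$\left(-1 + 6\right)^{2} + m b{\left(13,7 \right)} = \left(-1 + 6\right)^{2} - 21 \cdot \frac{13}{7} = 5^{2} - 21 \cdot 13 \cdot \frac{1}{7} = 25 - 39 = -14$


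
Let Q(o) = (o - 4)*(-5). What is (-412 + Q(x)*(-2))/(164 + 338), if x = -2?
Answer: -236/251 ≈ -0.94024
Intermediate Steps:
Q(o) = 20 - 5*o (Q(o) = (-4 + o)*(-5) = 20 - 5*o)
(-412 + Q(x)*(-2))/(164 + 338) = (-412 + (20 - 5*(-2))*(-2))/(164 + 338) = (-412 + (20 + 10)*(-2))/502 = (-412 + 30*(-2))*(1/502) = (-412 - 60)*(1/502) = -472*1/502 = -236/251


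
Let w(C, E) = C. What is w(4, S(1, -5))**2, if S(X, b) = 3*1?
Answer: 16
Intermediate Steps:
S(X, b) = 3
w(4, S(1, -5))**2 = 4**2 = 16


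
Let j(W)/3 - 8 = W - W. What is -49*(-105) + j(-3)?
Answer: 5169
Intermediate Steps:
j(W) = 24 (j(W) = 24 + 3*(W - W) = 24 + 3*0 = 24 + 0 = 24)
-49*(-105) + j(-3) = -49*(-105) + 24 = 5145 + 24 = 5169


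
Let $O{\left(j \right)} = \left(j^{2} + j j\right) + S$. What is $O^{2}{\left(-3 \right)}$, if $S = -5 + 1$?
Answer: $196$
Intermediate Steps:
$S = -4$
$O{\left(j \right)} = -4 + 2 j^{2}$ ($O{\left(j \right)} = \left(j^{2} + j j\right) - 4 = \left(j^{2} + j^{2}\right) - 4 = 2 j^{2} - 4 = -4 + 2 j^{2}$)
$O^{2}{\left(-3 \right)} = \left(-4 + 2 \left(-3\right)^{2}\right)^{2} = \left(-4 + 2 \cdot 9\right)^{2} = \left(-4 + 18\right)^{2} = 14^{2} = 196$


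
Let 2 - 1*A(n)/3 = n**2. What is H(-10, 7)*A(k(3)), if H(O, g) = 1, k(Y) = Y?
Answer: -21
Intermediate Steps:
A(n) = 6 - 3*n**2
H(-10, 7)*A(k(3)) = 1*(6 - 3*3**2) = 1*(6 - 3*9) = 1*(6 - 27) = 1*(-21) = -21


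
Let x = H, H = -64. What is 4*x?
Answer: -256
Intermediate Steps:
x = -64
4*x = 4*(-64) = -256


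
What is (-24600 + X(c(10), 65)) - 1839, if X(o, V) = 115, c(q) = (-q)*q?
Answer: -26324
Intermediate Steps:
c(q) = -q²
(-24600 + X(c(10), 65)) - 1839 = (-24600 + 115) - 1839 = -24485 - 1839 = -26324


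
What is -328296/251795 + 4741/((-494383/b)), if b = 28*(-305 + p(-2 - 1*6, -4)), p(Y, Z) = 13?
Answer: 9597878575352/124483167485 ≈ 77.102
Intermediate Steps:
b = -8176 (b = 28*(-305 + 13) = 28*(-292) = -8176)
-328296/251795 + 4741/((-494383/b)) = -328296/251795 + 4741/((-494383/(-8176))) = -328296*1/251795 + 4741/((-494383*(-1/8176))) = -328296/251795 + 4741/(494383/8176) = -328296/251795 + 4741*(8176/494383) = -328296/251795 + 38762416/494383 = 9597878575352/124483167485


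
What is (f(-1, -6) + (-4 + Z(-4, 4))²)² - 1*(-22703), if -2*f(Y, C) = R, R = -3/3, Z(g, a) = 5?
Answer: 90821/4 ≈ 22705.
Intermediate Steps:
R = -1 (R = -3*⅓ = -1)
f(Y, C) = ½ (f(Y, C) = -½*(-1) = ½)
(f(-1, -6) + (-4 + Z(-4, 4))²)² - 1*(-22703) = (½ + (-4 + 5)²)² - 1*(-22703) = (½ + 1²)² + 22703 = (½ + 1)² + 22703 = (3/2)² + 22703 = 9/4 + 22703 = 90821/4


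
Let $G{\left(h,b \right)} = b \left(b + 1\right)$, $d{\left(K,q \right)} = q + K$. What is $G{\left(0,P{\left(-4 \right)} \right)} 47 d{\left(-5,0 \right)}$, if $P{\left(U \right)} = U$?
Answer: $-2820$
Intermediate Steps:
$d{\left(K,q \right)} = K + q$
$G{\left(h,b \right)} = b \left(1 + b\right)$
$G{\left(0,P{\left(-4 \right)} \right)} 47 d{\left(-5,0 \right)} = - 4 \left(1 - 4\right) 47 \left(-5 + 0\right) = \left(-4\right) \left(-3\right) 47 \left(-5\right) = 12 \cdot 47 \left(-5\right) = 564 \left(-5\right) = -2820$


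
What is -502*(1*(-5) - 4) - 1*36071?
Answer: -31553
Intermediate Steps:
-502*(1*(-5) - 4) - 1*36071 = -502*(-5 - 4) - 36071 = -502*(-9) - 36071 = 4518 - 36071 = -31553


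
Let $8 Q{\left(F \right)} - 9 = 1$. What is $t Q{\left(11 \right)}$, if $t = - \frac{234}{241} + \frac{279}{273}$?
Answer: $\frac{5595}{87724} \approx 0.06378$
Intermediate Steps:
$Q{\left(F \right)} = \frac{5}{4}$ ($Q{\left(F \right)} = \frac{9}{8} + \frac{1}{8} \cdot 1 = \frac{9}{8} + \frac{1}{8} = \frac{5}{4}$)
$t = \frac{1119}{21931}$ ($t = \left(-234\right) \frac{1}{241} + 279 \cdot \frac{1}{273} = - \frac{234}{241} + \frac{93}{91} = \frac{1119}{21931} \approx 0.051024$)
$t Q{\left(11 \right)} = \frac{1119}{21931} \cdot \frac{5}{4} = \frac{5595}{87724}$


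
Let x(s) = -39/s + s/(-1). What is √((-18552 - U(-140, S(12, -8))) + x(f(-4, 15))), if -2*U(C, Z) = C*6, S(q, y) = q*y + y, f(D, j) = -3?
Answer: 2*I*√4739 ≈ 137.68*I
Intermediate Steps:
S(q, y) = y + q*y
U(C, Z) = -3*C (U(C, Z) = -C*6/2 = -3*C)
x(s) = -s - 39/s (x(s) = -39/s + s*(-1) = -39/s - s = -s - 39/s)
√((-18552 - U(-140, S(12, -8))) + x(f(-4, 15))) = √((-18552 - (-3)*(-140)) + (-1*(-3) - 39/(-3))) = √((-18552 - 1*420) + (3 - 39*(-⅓))) = √((-18552 - 420) + (3 + 13)) = √(-18972 + 16) = √(-18956) = 2*I*√4739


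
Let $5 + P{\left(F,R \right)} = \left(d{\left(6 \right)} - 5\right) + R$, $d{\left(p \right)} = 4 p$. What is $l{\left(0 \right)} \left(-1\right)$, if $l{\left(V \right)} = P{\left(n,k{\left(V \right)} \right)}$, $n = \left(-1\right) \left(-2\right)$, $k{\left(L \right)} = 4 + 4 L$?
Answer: $-18$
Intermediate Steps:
$n = 2$
$P{\left(F,R \right)} = 14 + R$ ($P{\left(F,R \right)} = -5 + \left(\left(4 \cdot 6 - 5\right) + R\right) = -5 + \left(\left(24 - 5\right) + R\right) = -5 + \left(19 + R\right) = 14 + R$)
$l{\left(V \right)} = 18 + 4 V$ ($l{\left(V \right)} = 14 + \left(4 + 4 V\right) = 18 + 4 V$)
$l{\left(0 \right)} \left(-1\right) = \left(18 + 4 \cdot 0\right) \left(-1\right) = \left(18 + 0\right) \left(-1\right) = 18 \left(-1\right) = -18$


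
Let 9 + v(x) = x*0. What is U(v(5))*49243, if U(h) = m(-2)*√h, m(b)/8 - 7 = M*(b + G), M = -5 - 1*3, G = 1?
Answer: 17727480*I ≈ 1.7727e+7*I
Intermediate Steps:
v(x) = -9 (v(x) = -9 + x*0 = -9 + 0 = -9)
M = -8 (M = -5 - 3 = -8)
m(b) = -8 - 64*b (m(b) = 56 + 8*(-8*(b + 1)) = 56 + 8*(-8*(1 + b)) = 56 + 8*(-8 - 8*b) = 56 + (-64 - 64*b) = -8 - 64*b)
U(h) = 120*√h (U(h) = (-8 - 64*(-2))*√h = (-8 + 128)*√h = 120*√h)
U(v(5))*49243 = (120*√(-9))*49243 = (120*(3*I))*49243 = (360*I)*49243 = 17727480*I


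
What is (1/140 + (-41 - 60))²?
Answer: 199911321/19600 ≈ 10200.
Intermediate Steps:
(1/140 + (-41 - 60))² = (1/140 - 101)² = (-14139/140)² = 199911321/19600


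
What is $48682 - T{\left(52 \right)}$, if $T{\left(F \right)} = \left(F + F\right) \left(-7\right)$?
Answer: $49410$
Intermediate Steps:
$T{\left(F \right)} = - 14 F$ ($T{\left(F \right)} = 2 F \left(-7\right) = - 14 F$)
$48682 - T{\left(52 \right)} = 48682 - \left(-14\right) 52 = 48682 - -728 = 48682 + 728 = 49410$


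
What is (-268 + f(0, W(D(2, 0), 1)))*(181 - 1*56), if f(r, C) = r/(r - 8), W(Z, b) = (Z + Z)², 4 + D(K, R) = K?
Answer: -33500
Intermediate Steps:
D(K, R) = -4 + K
W(Z, b) = 4*Z² (W(Z, b) = (2*Z)² = 4*Z²)
f(r, C) = r/(-8 + r)
(-268 + f(0, W(D(2, 0), 1)))*(181 - 1*56) = (-268 + 0/(-8 + 0))*(181 - 1*56) = (-268 + 0/(-8))*(181 - 56) = (-268 + 0*(-⅛))*125 = (-268 + 0)*125 = -268*125 = -33500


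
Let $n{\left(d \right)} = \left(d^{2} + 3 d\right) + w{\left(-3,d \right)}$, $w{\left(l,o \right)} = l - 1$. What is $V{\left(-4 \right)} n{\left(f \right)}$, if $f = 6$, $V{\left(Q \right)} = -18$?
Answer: $-900$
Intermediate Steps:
$w{\left(l,o \right)} = -1 + l$
$n{\left(d \right)} = -4 + d^{2} + 3 d$ ($n{\left(d \right)} = \left(d^{2} + 3 d\right) - 4 = -4 + d^{2} + 3 d$)
$V{\left(-4 \right)} n{\left(f \right)} = - 18 \left(-4 + 6^{2} + 3 \cdot 6\right) = - 18 \left(-4 + 36 + 18\right) = \left(-18\right) 50 = -900$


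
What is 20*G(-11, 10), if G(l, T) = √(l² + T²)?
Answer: 20*√221 ≈ 297.32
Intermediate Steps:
G(l, T) = √(T² + l²)
20*G(-11, 10) = 20*√(10² + (-11)²) = 20*√(100 + 121) = 20*√221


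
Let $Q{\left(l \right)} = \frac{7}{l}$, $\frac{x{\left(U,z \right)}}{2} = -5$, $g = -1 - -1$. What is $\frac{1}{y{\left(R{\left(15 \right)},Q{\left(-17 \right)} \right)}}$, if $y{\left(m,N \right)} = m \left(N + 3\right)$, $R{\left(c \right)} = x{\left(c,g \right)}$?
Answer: $- \frac{17}{440} \approx -0.038636$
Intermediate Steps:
$g = 0$ ($g = -1 + 1 = 0$)
$x{\left(U,z \right)} = -10$ ($x{\left(U,z \right)} = 2 \left(-5\right) = -10$)
$R{\left(c \right)} = -10$
$y{\left(m,N \right)} = m \left(3 + N\right)$
$\frac{1}{y{\left(R{\left(15 \right)},Q{\left(-17 \right)} \right)}} = \frac{1}{\left(-10\right) \left(3 + \frac{7}{-17}\right)} = \frac{1}{\left(-10\right) \left(3 + 7 \left(- \frac{1}{17}\right)\right)} = \frac{1}{\left(-10\right) \left(3 - \frac{7}{17}\right)} = \frac{1}{\left(-10\right) \frac{44}{17}} = \frac{1}{- \frac{440}{17}} = - \frac{17}{440}$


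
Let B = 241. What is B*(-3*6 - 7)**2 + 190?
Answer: 150815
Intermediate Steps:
B*(-3*6 - 7)**2 + 190 = 241*(-3*6 - 7)**2 + 190 = 241*(-18 - 7)**2 + 190 = 241*(-25)**2 + 190 = 241*625 + 190 = 150625 + 190 = 150815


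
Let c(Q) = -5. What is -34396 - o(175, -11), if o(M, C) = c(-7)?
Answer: -34391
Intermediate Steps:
o(M, C) = -5
-34396 - o(175, -11) = -34396 - 1*(-5) = -34396 + 5 = -34391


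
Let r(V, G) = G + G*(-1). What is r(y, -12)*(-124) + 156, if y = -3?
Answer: 156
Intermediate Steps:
r(V, G) = 0 (r(V, G) = G - G = 0)
r(y, -12)*(-124) + 156 = 0*(-124) + 156 = 0 + 156 = 156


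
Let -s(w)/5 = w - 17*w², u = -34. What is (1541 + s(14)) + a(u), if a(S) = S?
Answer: 18097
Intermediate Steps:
s(w) = -5*w + 85*w² (s(w) = -5*(w - 17*w²) = -5*w + 85*w²)
(1541 + s(14)) + a(u) = (1541 + 5*14*(-1 + 17*14)) - 34 = (1541 + 5*14*(-1 + 238)) - 34 = (1541 + 5*14*237) - 34 = (1541 + 16590) - 34 = 18131 - 34 = 18097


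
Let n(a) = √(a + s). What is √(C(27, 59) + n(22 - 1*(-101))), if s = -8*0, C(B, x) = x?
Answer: √(59 + √123) ≈ 8.3720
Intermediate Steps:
s = 0
n(a) = √a (n(a) = √(a + 0) = √a)
√(C(27, 59) + n(22 - 1*(-101))) = √(59 + √(22 - 1*(-101))) = √(59 + √(22 + 101)) = √(59 + √123)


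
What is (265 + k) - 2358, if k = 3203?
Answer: 1110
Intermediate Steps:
(265 + k) - 2358 = (265 + 3203) - 2358 = 3468 - 2358 = 1110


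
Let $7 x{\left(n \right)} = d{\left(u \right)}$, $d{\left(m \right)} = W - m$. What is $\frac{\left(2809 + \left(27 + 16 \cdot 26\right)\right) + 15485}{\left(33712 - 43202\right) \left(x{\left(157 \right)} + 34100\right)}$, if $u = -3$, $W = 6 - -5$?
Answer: $- \frac{18737}{323627980} \approx -5.7897 \cdot 10^{-5}$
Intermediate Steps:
$W = 11$ ($W = 6 + 5 = 11$)
$d{\left(m \right)} = 11 - m$
$x{\left(n \right)} = 2$ ($x{\left(n \right)} = \frac{11 - -3}{7} = \frac{11 + 3}{7} = \frac{1}{7} \cdot 14 = 2$)
$\frac{\left(2809 + \left(27 + 16 \cdot 26\right)\right) + 15485}{\left(33712 - 43202\right) \left(x{\left(157 \right)} + 34100\right)} = \frac{\left(2809 + \left(27 + 16 \cdot 26\right)\right) + 15485}{\left(33712 - 43202\right) \left(2 + 34100\right)} = \frac{\left(2809 + \left(27 + 416\right)\right) + 15485}{\left(-9490\right) 34102} = \frac{\left(2809 + 443\right) + 15485}{-323627980} = \left(3252 + 15485\right) \left(- \frac{1}{323627980}\right) = 18737 \left(- \frac{1}{323627980}\right) = - \frac{18737}{323627980}$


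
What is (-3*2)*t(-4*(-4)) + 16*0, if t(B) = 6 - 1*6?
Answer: 0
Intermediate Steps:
t(B) = 0 (t(B) = 6 - 6 = 0)
(-3*2)*t(-4*(-4)) + 16*0 = -3*2*0 + 16*0 = -6*0 + 0 = 0 + 0 = 0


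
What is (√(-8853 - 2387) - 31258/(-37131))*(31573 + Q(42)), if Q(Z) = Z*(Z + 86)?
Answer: 1154951842/37131 + 73898*I*√2810 ≈ 31105.0 + 3.9173e+6*I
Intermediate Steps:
Q(Z) = Z*(86 + Z)
(√(-8853 - 2387) - 31258/(-37131))*(31573 + Q(42)) = (√(-8853 - 2387) - 31258/(-37131))*(31573 + 42*(86 + 42)) = (√(-11240) - 31258*(-1/37131))*(31573 + 42*128) = (2*I*√2810 + 31258/37131)*(31573 + 5376) = (31258/37131 + 2*I*√2810)*36949 = 1154951842/37131 + 73898*I*√2810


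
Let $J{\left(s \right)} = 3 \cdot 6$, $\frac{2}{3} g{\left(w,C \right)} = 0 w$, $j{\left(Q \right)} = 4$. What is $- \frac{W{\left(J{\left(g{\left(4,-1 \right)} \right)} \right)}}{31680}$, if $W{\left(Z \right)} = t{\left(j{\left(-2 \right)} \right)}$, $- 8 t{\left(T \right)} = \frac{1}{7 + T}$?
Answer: $\frac{1}{2787840} \approx 3.587 \cdot 10^{-7}$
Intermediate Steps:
$g{\left(w,C \right)} = 0$ ($g{\left(w,C \right)} = \frac{3 \cdot 0 w}{2} = \frac{3}{2} \cdot 0 = 0$)
$t{\left(T \right)} = - \frac{1}{8 \left(7 + T\right)}$
$J{\left(s \right)} = 18$
$W{\left(Z \right)} = - \frac{1}{88}$ ($W{\left(Z \right)} = - \frac{1}{56 + 8 \cdot 4} = - \frac{1}{56 + 32} = - \frac{1}{88}$)
$- \frac{W{\left(J{\left(g{\left(4,-1 \right)} \right)} \right)}}{31680} = - \frac{-1}{88 \cdot 31680} = \left(-1\right) \left(- \frac{1}{2787840}\right) = \frac{1}{2787840}$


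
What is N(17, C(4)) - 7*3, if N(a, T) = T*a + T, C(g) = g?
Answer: 51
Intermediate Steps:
N(a, T) = T + T*a
N(17, C(4)) - 7*3 = 4*(1 + 17) - 7*3 = 4*18 - 1*21 = 72 - 21 = 51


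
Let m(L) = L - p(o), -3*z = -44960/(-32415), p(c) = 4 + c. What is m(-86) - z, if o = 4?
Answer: -1819214/19449 ≈ -93.538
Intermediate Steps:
z = -8992/19449 (z = -(-44960)/(3*(-32415)) = -(-44960)*(-1)/(3*32415) = -⅓*8992/6483 = -8992/19449 ≈ -0.46234)
m(L) = -8 + L (m(L) = L - (4 + 4) = L - 1*8 = L - 8 = -8 + L)
m(-86) - z = (-8 - 86) - 1*(-8992/19449) = -94 + 8992/19449 = -1819214/19449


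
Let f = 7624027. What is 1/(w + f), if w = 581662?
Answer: 1/8205689 ≈ 1.2187e-7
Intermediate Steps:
1/(w + f) = 1/(581662 + 7624027) = 1/8205689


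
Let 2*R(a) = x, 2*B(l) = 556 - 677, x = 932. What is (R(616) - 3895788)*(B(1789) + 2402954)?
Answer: -9360043914207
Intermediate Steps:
B(l) = -121/2 (B(l) = (556 - 677)/2 = (½)*(-121) = -121/2)
R(a) = 466 (R(a) = (½)*932 = 466)
(R(616) - 3895788)*(B(1789) + 2402954) = (466 - 3895788)*(-121/2 + 2402954) = -3895322*4805787/2 = -9360043914207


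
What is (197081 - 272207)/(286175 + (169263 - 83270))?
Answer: -12521/62028 ≈ -0.20186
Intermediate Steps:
(197081 - 272207)/(286175 + (169263 - 83270)) = -75126/(286175 + 85993) = -75126/372168 = -75126*1/372168 = -12521/62028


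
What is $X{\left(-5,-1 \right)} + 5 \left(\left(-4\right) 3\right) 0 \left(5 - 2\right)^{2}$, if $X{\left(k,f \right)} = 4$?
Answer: $4$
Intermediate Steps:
$X{\left(-5,-1 \right)} + 5 \left(\left(-4\right) 3\right) 0 \left(5 - 2\right)^{2} = 4 + 5 \left(\left(-4\right) 3\right) 0 \left(5 - 2\right)^{2} = 4 + 5 \left(-12\right) 0 \cdot 3^{2} = 4 + \left(-60\right) 0 \cdot 9 = 4 + 0 \cdot 9 = 4 + 0 = 4$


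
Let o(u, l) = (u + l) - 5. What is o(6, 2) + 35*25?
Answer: 878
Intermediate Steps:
o(u, l) = -5 + l + u (o(u, l) = (l + u) - 5 = -5 + l + u)
o(6, 2) + 35*25 = (-5 + 2 + 6) + 35*25 = 3 + 875 = 878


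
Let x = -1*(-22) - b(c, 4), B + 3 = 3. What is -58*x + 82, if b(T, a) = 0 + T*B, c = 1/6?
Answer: -1194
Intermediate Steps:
B = 0 (B = -3 + 3 = 0)
c = ⅙ ≈ 0.16667
b(T, a) = 0 (b(T, a) = 0 + T*0 = 0 + 0 = 0)
x = 22 (x = -1*(-22) - 1*0 = 22 + 0 = 22)
-58*x + 82 = -58*22 + 82 = -1276 + 82 = -1194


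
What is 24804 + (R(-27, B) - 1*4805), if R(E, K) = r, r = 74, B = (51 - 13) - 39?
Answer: 20073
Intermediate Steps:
B = -1 (B = 38 - 39 = -1)
R(E, K) = 74
24804 + (R(-27, B) - 1*4805) = 24804 + (74 - 1*4805) = 24804 + (74 - 4805) = 24804 - 4731 = 20073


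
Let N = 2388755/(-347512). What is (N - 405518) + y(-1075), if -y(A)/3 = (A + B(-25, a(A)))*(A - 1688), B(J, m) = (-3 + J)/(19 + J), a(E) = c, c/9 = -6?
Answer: -3224048791387/347512 ≈ -9.2775e+6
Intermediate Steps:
c = -54 (c = 9*(-6) = -54)
N = -2388755/347512 (N = 2388755*(-1/347512) = -2388755/347512 ≈ -6.8739)
a(E) = -54
B(J, m) = (-3 + J)/(19 + J)
y(A) = -3*(-1688 + A)*(14/3 + A) (y(A) = -3*(A + (-3 - 25)/(19 - 25))*(A - 1688) = -3*(A - 28/(-6))*(-1688 + A) = -3*(A - ⅙*(-28))*(-1688 + A) = -3*(A + 14/3)*(-1688 + A) = -3*(14/3 + A)*(-1688 + A) = -3*(-1688 + A)*(14/3 + A))
(N - 405518) + y(-1075) = (-2388755/347512 - 405518) + (23632 - 3*(-1075)² + 5050*(-1075)) = -140924759971/347512 + (23632 - 3*1155625 - 5428750) = -140924759971/347512 + (23632 - 3466875 - 5428750) = -140924759971/347512 - 8871993 = -3224048791387/347512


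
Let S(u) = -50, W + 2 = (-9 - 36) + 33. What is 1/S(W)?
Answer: -1/50 ≈ -0.020000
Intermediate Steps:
W = -14 (W = -2 + ((-9 - 36) + 33) = -2 + (-45 + 33) = -2 - 12 = -14)
1/S(W) = 1/(-50) = -1/50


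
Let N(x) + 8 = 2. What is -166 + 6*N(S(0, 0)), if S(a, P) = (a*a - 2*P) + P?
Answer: -202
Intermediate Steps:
S(a, P) = a² - P (S(a, P) = (a² - 2*P) + P = a² - P)
N(x) = -6 (N(x) = -8 + 2 = -6)
-166 + 6*N(S(0, 0)) = -166 + 6*(-6) = -166 - 36 = -202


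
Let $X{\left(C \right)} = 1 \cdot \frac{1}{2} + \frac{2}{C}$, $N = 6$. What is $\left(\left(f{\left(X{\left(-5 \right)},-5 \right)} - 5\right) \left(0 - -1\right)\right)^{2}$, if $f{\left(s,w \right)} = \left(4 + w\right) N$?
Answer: $121$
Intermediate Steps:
$X{\left(C \right)} = \frac{1}{2} + \frac{2}{C}$ ($X{\left(C \right)} = 1 \cdot \frac{1}{2} + \frac{2}{C} = \frac{1}{2} + \frac{2}{C}$)
$f{\left(s,w \right)} = 24 + 6 w$ ($f{\left(s,w \right)} = \left(4 + w\right) 6 = 24 + 6 w$)
$\left(\left(f{\left(X{\left(-5 \right)},-5 \right)} - 5\right) \left(0 - -1\right)\right)^{2} = \left(\left(\left(24 + 6 \left(-5\right)\right) - 5\right) \left(0 - -1\right)\right)^{2} = \left(\left(\left(24 - 30\right) - 5\right) \left(0 + 1\right)\right)^{2} = \left(\left(-6 - 5\right) 1\right)^{2} = \left(\left(-11\right) 1\right)^{2} = \left(-11\right)^{2} = 121$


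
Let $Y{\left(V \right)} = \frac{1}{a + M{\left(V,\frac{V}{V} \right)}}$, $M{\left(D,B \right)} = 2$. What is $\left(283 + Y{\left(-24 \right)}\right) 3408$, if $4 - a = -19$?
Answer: $\frac{24115008}{25} \approx 9.646 \cdot 10^{5}$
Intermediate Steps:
$a = 23$ ($a = 4 - -19 = 4 + 19 = 23$)
$Y{\left(V \right)} = \frac{1}{25}$ ($Y{\left(V \right)} = \frac{1}{23 + 2} = \frac{1}{25}$)
$\left(283 + Y{\left(-24 \right)}\right) 3408 = \left(283 + \frac{1}{25}\right) 3408 = \frac{7076}{25} \cdot 3408 = \frac{24115008}{25}$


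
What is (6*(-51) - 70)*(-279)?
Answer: 104904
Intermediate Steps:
(6*(-51) - 70)*(-279) = (-306 - 70)*(-279) = -376*(-279) = 104904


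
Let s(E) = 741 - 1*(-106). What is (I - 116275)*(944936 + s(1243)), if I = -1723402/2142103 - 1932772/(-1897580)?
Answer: -111752566226352838888938/1016202952685 ≈ -1.0997e+11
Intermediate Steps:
s(E) = 847 (s(E) = 741 + 106 = 847)
I = 217475883089/1016202952685 (I = -1723402*1/2142103 - 1932772*(-1/1897580) = -1723402/2142103 + 483193/474395 = 217475883089/1016202952685 ≈ 0.21401)
(I - 116275)*(944936 + s(1243)) = (217475883089/1016202952685 - 116275)*(944936 + 847) = -118158780847565286/1016202952685*945783 = -111752566226352838888938/1016202952685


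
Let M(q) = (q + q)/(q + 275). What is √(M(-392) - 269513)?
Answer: 11*I*√3387761/39 ≈ 519.14*I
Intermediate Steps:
M(q) = 2*q/(275 + q) (M(q) = (2*q)/(275 + q) = 2*q/(275 + q))
√(M(-392) - 269513) = √(2*(-392)/(275 - 392) - 269513) = √(2*(-392)/(-117) - 269513) = √(2*(-392)*(-1/117) - 269513) = √(784/117 - 269513) = √(-31532237/117) = 11*I*√3387761/39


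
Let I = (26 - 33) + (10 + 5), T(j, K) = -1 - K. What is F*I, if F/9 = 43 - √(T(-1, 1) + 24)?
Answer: 3096 - 72*√22 ≈ 2758.3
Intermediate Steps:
I = 8 (I = -7 + 15 = 8)
F = 387 - 9*√22 (F = 9*(43 - √((-1 - 1*1) + 24)) = 9*(43 - √((-1 - 1) + 24)) = 9*(43 - √(-2 + 24)) = 9*(43 - √22) = 387 - 9*√22 ≈ 344.79)
F*I = (387 - 9*√22)*8 = 3096 - 72*√22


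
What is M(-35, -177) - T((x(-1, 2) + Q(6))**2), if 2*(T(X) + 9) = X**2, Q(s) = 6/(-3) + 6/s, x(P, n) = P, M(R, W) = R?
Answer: -34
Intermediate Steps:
Q(s) = -2 + 6/s (Q(s) = 6*(-1/3) + 6/s = -2 + 6/s)
T(X) = -9 + X**2/2
M(-35, -177) - T((x(-1, 2) + Q(6))**2) = -35 - (-9 + ((-1 + (-2 + 6/6))**2)**2/2) = -35 - (-9 + ((-1 + (-2 + 6*(1/6)))**2)**2/2) = -35 - (-9 + ((-1 + (-2 + 1))**2)**2/2) = -35 - (-9 + ((-1 - 1)**2)**2/2) = -35 - (-9 + ((-2)**2)**2/2) = -35 - (-9 + (1/2)*4**2) = -35 - (-9 + (1/2)*16) = -35 - (-9 + 8) = -35 - 1*(-1) = -35 + 1 = -34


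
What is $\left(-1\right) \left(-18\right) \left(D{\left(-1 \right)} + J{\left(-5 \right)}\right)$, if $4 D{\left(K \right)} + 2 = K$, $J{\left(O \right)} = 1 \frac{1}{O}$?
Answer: $- \frac{171}{10} \approx -17.1$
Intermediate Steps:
$J{\left(O \right)} = \frac{1}{O}$
$D{\left(K \right)} = - \frac{1}{2} + \frac{K}{4}$
$\left(-1\right) \left(-18\right) \left(D{\left(-1 \right)} + J{\left(-5 \right)}\right) = \left(-1\right) \left(-18\right) \left(\left(- \frac{1}{2} + \frac{1}{4} \left(-1\right)\right) + \frac{1}{-5}\right) = 18 \left(\left(- \frac{1}{2} - \frac{1}{4}\right) - \frac{1}{5}\right) = 18 \left(- \frac{3}{4} - \frac{1}{5}\right) = 18 \left(- \frac{19}{20}\right) = - \frac{171}{10}$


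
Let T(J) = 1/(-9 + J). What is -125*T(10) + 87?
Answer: -38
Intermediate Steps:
-125*T(10) + 87 = -125/(-9 + 10) + 87 = -125/1 + 87 = -125*1 + 87 = -125 + 87 = -38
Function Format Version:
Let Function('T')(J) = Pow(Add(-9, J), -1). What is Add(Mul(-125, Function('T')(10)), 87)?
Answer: -38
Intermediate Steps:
Add(Mul(-125, Function('T')(10)), 87) = Add(Mul(-125, Pow(Add(-9, 10), -1)), 87) = Add(Mul(-125, Pow(1, -1)), 87) = Add(Mul(-125, 1), 87) = Add(-125, 87) = -38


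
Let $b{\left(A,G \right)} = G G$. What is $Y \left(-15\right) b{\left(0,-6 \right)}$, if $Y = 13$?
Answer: $-7020$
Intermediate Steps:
$b{\left(A,G \right)} = G^{2}$
$Y \left(-15\right) b{\left(0,-6 \right)} = 13 \left(-15\right) \left(-6\right)^{2} = \left(-195\right) 36 = -7020$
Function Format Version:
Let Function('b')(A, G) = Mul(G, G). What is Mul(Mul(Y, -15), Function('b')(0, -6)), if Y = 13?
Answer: -7020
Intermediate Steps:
Function('b')(A, G) = Pow(G, 2)
Mul(Mul(Y, -15), Function('b')(0, -6)) = Mul(Mul(13, -15), Pow(-6, 2)) = Mul(-195, 36) = -7020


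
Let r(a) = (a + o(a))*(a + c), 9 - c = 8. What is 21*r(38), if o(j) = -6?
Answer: 26208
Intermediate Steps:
c = 1 (c = 9 - 1*8 = 9 - 8 = 1)
r(a) = (1 + a)*(-6 + a) (r(a) = (a - 6)*(a + 1) = (-6 + a)*(1 + a) = (1 + a)*(-6 + a))
21*r(38) = 21*(-6 + 38² - 5*38) = 21*(-6 + 1444 - 190) = 21*1248 = 26208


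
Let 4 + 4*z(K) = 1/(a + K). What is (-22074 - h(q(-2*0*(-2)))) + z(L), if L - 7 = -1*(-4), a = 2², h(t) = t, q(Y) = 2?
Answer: -1324619/60 ≈ -22077.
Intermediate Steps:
a = 4
L = 11 (L = 7 - 1*(-4) = 7 + 4 = 11)
z(K) = -1 + 1/(4*(4 + K))
(-22074 - h(q(-2*0*(-2)))) + z(L) = (-22074 - 1*2) + (-15/4 - 1*11)/(4 + 11) = (-22074 - 2) + (-15/4 - 11)/15 = -22076 + (1/15)*(-59/4) = -22076 - 59/60 = -1324619/60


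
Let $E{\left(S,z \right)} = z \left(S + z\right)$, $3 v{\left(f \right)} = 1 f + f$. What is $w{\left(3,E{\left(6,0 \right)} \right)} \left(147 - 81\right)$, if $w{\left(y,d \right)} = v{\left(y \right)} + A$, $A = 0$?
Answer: $132$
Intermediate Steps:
$v{\left(f \right)} = \frac{2 f}{3}$ ($v{\left(f \right)} = \frac{1 f + f}{3} = \frac{f + f}{3} = \frac{2 f}{3}$)
$w{\left(y,d \right)} = \frac{2 y}{3}$ ($w{\left(y,d \right)} = \frac{2 y}{3} + 0 = \frac{2 y}{3}$)
$w{\left(3,E{\left(6,0 \right)} \right)} \left(147 - 81\right) = \frac{2}{3} \cdot 3 \left(147 - 81\right) = 2 \cdot 66 = 132$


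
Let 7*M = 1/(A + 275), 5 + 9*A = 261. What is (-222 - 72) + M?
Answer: -5620389/19117 ≈ -294.00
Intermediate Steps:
A = 256/9 (A = -5/9 + (⅑)*261 = -5/9 + 29 = 256/9 ≈ 28.444)
M = 9/19117 (M = 1/(7*(256/9 + 275)) = 1/(7*(2731/9)) = (⅐)*(9/2731) = 9/19117 ≈ 0.00047078)
(-222 - 72) + M = (-222 - 72) + 9/19117 = -294 + 9/19117 = -5620389/19117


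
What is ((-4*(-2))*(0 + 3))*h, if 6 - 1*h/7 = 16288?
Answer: -2735376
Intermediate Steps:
h = -113974 (h = 42 - 7*16288 = 42 - 114016 = -113974)
((-4*(-2))*(0 + 3))*h = ((-4*(-2))*(0 + 3))*(-113974) = (8*3)*(-113974) = 24*(-113974) = -2735376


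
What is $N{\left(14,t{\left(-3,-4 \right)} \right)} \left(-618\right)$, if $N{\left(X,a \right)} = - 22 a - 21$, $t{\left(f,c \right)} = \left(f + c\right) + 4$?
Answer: $-27810$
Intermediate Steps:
$t{\left(f,c \right)} = 4 + c + f$ ($t{\left(f,c \right)} = \left(c + f\right) + 4 = 4 + c + f$)
$N{\left(X,a \right)} = -21 - 22 a$
$N{\left(14,t{\left(-3,-4 \right)} \right)} \left(-618\right) = \left(-21 - 22 \left(4 - 4 - 3\right)\right) \left(-618\right) = \left(-21 - -66\right) \left(-618\right) = \left(-21 + 66\right) \left(-618\right) = 45 \left(-618\right) = -27810$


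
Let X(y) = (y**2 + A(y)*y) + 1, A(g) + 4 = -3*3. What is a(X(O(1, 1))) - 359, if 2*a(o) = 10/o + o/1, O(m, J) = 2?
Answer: -15529/42 ≈ -369.74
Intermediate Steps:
A(g) = -13 (A(g) = -4 - 3*3 = -4 - 9 = -13)
X(y) = 1 + y**2 - 13*y (X(y) = (y**2 - 13*y) + 1 = 1 + y**2 - 13*y)
a(o) = o/2 + 5/o (a(o) = (10/o + o/1)/2 = (10/o + o*1)/2 = (10/o + o)/2 = (o + 10/o)/2 = o/2 + 5/o)
a(X(O(1, 1))) - 359 = ((1 + 2**2 - 13*2)/2 + 5/(1 + 2**2 - 13*2)) - 359 = ((1 + 4 - 26)/2 + 5/(1 + 4 - 26)) - 359 = ((1/2)*(-21) + 5/(-21)) - 359 = (-21/2 + 5*(-1/21)) - 359 = (-21/2 - 5/21) - 359 = -451/42 - 359 = -15529/42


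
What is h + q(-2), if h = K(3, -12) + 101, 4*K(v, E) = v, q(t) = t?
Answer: 399/4 ≈ 99.750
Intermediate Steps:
K(v, E) = v/4
h = 407/4 (h = (¼)*3 + 101 = ¾ + 101 = 407/4 ≈ 101.75)
h + q(-2) = 407/4 - 2 = 399/4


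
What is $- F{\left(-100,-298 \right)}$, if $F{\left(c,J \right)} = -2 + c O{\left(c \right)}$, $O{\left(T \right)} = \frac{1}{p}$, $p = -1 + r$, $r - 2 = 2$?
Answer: $\frac{106}{3} \approx 35.333$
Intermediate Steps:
$r = 4$ ($r = 2 + 2 = 4$)
$p = 3$ ($p = -1 + 4 = 3$)
$O{\left(T \right)} = \frac{1}{3}$
$F{\left(c,J \right)} = -2 + \frac{c}{3}$ ($F{\left(c,J \right)} = -2 + c \frac{1}{3} = -2 + \frac{c}{3}$)
$- F{\left(-100,-298 \right)} = - (-2 + \frac{1}{3} \left(-100\right)) = - (-2 - \frac{100}{3}) = \left(-1\right) \left(- \frac{106}{3}\right) = \frac{106}{3}$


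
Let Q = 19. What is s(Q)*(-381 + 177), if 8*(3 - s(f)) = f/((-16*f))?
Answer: -19635/32 ≈ -613.59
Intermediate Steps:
s(f) = 385/128 (s(f) = 3 - f/(8*((-16*f))) = 3 - f*(-1/(16*f))/8 = 3 - ⅛*(-1/16) = 3 + 1/128 = 385/128)
s(Q)*(-381 + 177) = 385*(-381 + 177)/128 = (385/128)*(-204) = -19635/32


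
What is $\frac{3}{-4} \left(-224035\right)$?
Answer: $\frac{672105}{4} \approx 1.6803 \cdot 10^{5}$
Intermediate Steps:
$\frac{3}{-4} \left(-224035\right) = 3 \left(- \frac{1}{4}\right) \left(-224035\right) = \left(- \frac{3}{4}\right) \left(-224035\right) = \frac{672105}{4}$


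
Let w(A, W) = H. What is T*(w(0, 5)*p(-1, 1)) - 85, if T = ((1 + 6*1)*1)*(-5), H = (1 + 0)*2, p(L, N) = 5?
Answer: -435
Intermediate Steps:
H = 2 (H = 1*2 = 2)
w(A, W) = 2
T = -35 (T = ((1 + 6)*1)*(-5) = (7*1)*(-5) = 7*(-5) = -35)
T*(w(0, 5)*p(-1, 1)) - 85 = -70*5 - 85 = -35*10 - 85 = -350 - 85 = -435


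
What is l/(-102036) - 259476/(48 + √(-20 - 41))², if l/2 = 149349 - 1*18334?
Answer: (-12577440*√61 + 13531813213*I)/(51018*(-2243*I + 96*√61)) ≈ -106.62 + 34.783*I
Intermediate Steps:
l = 262030 (l = 2*(149349 - 1*18334) = 2*(149349 - 18334) = 2*131015 = 262030)
l/(-102036) - 259476/(48 + √(-20 - 41))² = 262030/(-102036) - 259476/(48 + √(-20 - 41))² = 262030*(-1/102036) - 259476/(48 + √(-61))² = -131015/51018 - 259476/(48 + I*√61)²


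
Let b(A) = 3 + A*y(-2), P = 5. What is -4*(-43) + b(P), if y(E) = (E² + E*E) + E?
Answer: 205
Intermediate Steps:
y(E) = E + 2*E² (y(E) = (E² + E²) + E = 2*E² + E = E + 2*E²)
b(A) = 3 + 6*A (b(A) = 3 + A*(-2*(1 + 2*(-2))) = 3 + A*(-2*(1 - 4)) = 3 + A*(-2*(-3)) = 3 + A*6 = 3 + 6*A)
-4*(-43) + b(P) = -4*(-43) + (3 + 6*5) = 172 + (3 + 30) = 172 + 33 = 205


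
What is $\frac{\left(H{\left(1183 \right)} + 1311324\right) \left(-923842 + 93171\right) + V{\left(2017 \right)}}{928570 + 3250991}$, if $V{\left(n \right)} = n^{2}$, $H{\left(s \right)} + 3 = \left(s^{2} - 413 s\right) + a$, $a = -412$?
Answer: $- \frac{615198847420}{1393187} \approx -4.4158 \cdot 10^{5}$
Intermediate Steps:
$H{\left(s \right)} = -415 + s^{2} - 413 s$ ($H{\left(s \right)} = -3 - \left(412 - s^{2} + 413 s\right) = -415 + s^{2} - 413 s$)
$\frac{\left(H{\left(1183 \right)} + 1311324\right) \left(-923842 + 93171\right) + V{\left(2017 \right)}}{928570 + 3250991} = \frac{\left(\left(-415 + 1183^{2} - 488579\right) + 1311324\right) \left(-923842 + 93171\right) + 2017^{2}}{928570 + 3250991} = \frac{\left(\left(-415 + 1399489 - 488579\right) + 1311324\right) \left(-830671\right) + 4068289}{4179561} = \left(\left(910495 + 1311324\right) \left(-830671\right) + 4068289\right) \frac{1}{4179561} = \left(2221819 \left(-830671\right) + 4068289\right) \frac{1}{4179561} = \left(-1845600610549 + 4068289\right) \frac{1}{4179561} = \left(-1845596542260\right) \frac{1}{4179561} = - \frac{615198847420}{1393187}$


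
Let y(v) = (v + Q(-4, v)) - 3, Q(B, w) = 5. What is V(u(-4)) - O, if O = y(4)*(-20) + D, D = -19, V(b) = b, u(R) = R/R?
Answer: 140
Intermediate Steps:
u(R) = 1
y(v) = 2 + v (y(v) = (v + 5) - 3 = (5 + v) - 3 = 2 + v)
O = -139 (O = (2 + 4)*(-20) - 19 = 6*(-20) - 19 = -120 - 19 = -139)
V(u(-4)) - O = 1 - 1*(-139) = 1 + 139 = 140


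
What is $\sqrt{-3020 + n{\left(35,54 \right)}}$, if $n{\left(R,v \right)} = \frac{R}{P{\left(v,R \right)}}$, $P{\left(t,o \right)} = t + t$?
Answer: $\frac{5 i \sqrt{39135}}{18} \approx 54.952 i$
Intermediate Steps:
$P{\left(t,o \right)} = 2 t$
$n{\left(R,v \right)} = \frac{R}{2 v}$
$\sqrt{-3020 + n{\left(35,54 \right)}} = \sqrt{-3020 + \frac{1}{2} \cdot 35 \cdot \frac{1}{54}} = \sqrt{-3020 + \frac{35}{108}} = \sqrt{- \frac{326125}{108}} = \frac{5 i \sqrt{39135}}{18}$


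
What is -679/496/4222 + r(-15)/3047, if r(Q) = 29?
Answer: 58660335/6380759264 ≈ 0.0091933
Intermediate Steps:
-679/496/4222 + r(-15)/3047 = -679/496/4222 + 29/3047 = -679*1/496*(1/4222) + 29*(1/3047) = -679/496*1/4222 + 29/3047 = -679/2094112 + 29/3047 = 58660335/6380759264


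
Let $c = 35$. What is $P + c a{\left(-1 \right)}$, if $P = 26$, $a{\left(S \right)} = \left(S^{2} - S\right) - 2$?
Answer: $26$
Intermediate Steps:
$a{\left(S \right)} = -2 + S^{2} - S$
$P + c a{\left(-1 \right)} = 26 + 35 \left(-2 + \left(-1\right)^{2} - -1\right) = 26 + 35 \left(-2 + 1 + 1\right) = 26 + 35 \cdot 0 = 26 + 0 = 26$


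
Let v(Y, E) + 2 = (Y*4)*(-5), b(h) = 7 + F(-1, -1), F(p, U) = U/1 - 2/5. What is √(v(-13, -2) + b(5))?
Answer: √6590/5 ≈ 16.236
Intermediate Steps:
F(p, U) = -⅖ + U (F(p, U) = U*1 - 2*⅕ = U - ⅖ = -⅖ + U)
b(h) = 28/5 (b(h) = 7 + (-⅖ - 1) = 7 - 7/5 = 28/5)
v(Y, E) = -2 - 20*Y (v(Y, E) = -2 + (Y*4)*(-5) = -2 + (4*Y)*(-5) = -2 - 20*Y)
√(v(-13, -2) + b(5)) = √((-2 - 20*(-13)) + 28/5) = √((-2 + 260) + 28/5) = √(258 + 28/5) = √(1318/5) = √6590/5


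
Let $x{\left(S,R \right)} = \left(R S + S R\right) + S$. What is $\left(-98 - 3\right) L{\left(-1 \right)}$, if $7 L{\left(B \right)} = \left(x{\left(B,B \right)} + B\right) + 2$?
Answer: $- \frac{202}{7} \approx -28.857$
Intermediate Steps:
$x{\left(S,R \right)} = S + 2 R S$ ($x{\left(S,R \right)} = \left(R S + R S\right) + S = 2 R S + S = S + 2 R S$)
$L{\left(B \right)} = \frac{2}{7} + \frac{B}{7} + \frac{B \left(1 + 2 B\right)}{7}$ ($L{\left(B \right)} = \frac{\left(B \left(1 + 2 B\right) + B\right) + 2}{7} = \frac{\left(B + B \left(1 + 2 B\right)\right) + 2}{7} = \frac{2 + B + B \left(1 + 2 B\right)}{7} = \frac{2}{7} + \frac{B}{7} + \frac{B \left(1 + 2 B\right)}{7}$)
$\left(-98 - 3\right) L{\left(-1 \right)} = \left(-98 - 3\right) \left(\frac{2}{7} + \frac{1}{7} \left(-1\right) + \frac{1}{7} \left(-1\right) \left(1 + 2 \left(-1\right)\right)\right) = \left(-98 - 3\right) \left(\frac{2}{7} - \frac{1}{7} + \frac{1}{7} \left(-1\right) \left(1 - 2\right)\right) = - 101 \left(\frac{2}{7} - \frac{1}{7} + \frac{1}{7} \left(-1\right) \left(-1\right)\right) = - 101 \left(\frac{2}{7} - \frac{1}{7} + \frac{1}{7}\right) = \left(-101\right) \frac{2}{7} = - \frac{202}{7}$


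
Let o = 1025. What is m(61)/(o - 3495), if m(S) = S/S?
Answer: -1/2470 ≈ -0.00040486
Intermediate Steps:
m(S) = 1
m(61)/(o - 3495) = 1/(1025 - 3495) = 1/(-2470) = 1*(-1/2470) = -1/2470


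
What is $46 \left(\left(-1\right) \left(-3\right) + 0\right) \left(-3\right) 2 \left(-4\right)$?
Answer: $3312$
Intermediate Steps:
$46 \left(\left(-1\right) \left(-3\right) + 0\right) \left(-3\right) 2 \left(-4\right) = 46 \left(3 + 0\right) \left(-3\right) \left(-8\right) = 46 \cdot 3 \left(-3\right) \left(-8\right) = 46 \left(-9\right) \left(-8\right) = \left(-414\right) \left(-8\right) = 3312$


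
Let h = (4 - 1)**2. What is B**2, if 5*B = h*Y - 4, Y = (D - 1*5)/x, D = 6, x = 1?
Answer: 1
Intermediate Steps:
h = 9 (h = 3**2 = 9)
Y = 1 (Y = (6 - 1*5)/1 = (6 - 5)*1 = 1*1 = 1)
B = 1 (B = (9*1 - 4)/5 = (9 - 4)/5 = (1/5)*5 = 1)
B**2 = 1**2 = 1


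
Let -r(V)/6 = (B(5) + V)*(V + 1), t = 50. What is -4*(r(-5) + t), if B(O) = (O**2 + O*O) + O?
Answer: -5000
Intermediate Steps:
B(O) = O + 2*O**2 (B(O) = (O**2 + O**2) + O = 2*O**2 + O = O + 2*O**2)
r(V) = -6*(1 + V)*(55 + V) (r(V) = -6*(5*(1 + 2*5) + V)*(V + 1) = -6*(5*(1 + 10) + V)*(1 + V) = -6*(5*11 + V)*(1 + V) = -6*(55 + V)*(1 + V) = -6*(1 + V)*(55 + V))
-4*(r(-5) + t) = -4*((-330 - 336*(-5) - 6*(-5)**2) + 50) = -4*((-330 + 1680 - 6*25) + 50) = -4*((-330 + 1680 - 150) + 50) = -4*(1200 + 50) = -4*1250 = -5000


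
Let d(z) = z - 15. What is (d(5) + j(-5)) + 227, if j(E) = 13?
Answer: 230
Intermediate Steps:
d(z) = -15 + z
(d(5) + j(-5)) + 227 = ((-15 + 5) + 13) + 227 = (-10 + 13) + 227 = 3 + 227 = 230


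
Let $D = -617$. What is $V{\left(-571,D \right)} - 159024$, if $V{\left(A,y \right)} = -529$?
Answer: $-159553$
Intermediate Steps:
$V{\left(-571,D \right)} - 159024 = -529 - 159024 = -159553$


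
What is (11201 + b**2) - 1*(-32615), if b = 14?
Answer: 44012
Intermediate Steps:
(11201 + b**2) - 1*(-32615) = (11201 + 14**2) - 1*(-32615) = (11201 + 196) + 32615 = 11397 + 32615 = 44012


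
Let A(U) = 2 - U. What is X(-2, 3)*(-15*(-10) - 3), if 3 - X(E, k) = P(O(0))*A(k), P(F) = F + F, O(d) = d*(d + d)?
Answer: 441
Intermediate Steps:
O(d) = 2*d**2 (O(d) = d*(2*d) = 2*d**2)
P(F) = 2*F
X(E, k) = 3 (X(E, k) = 3 - 2*(2*0**2)*(2 - k) = 3 - 2*(2*0)*(2 - k) = 3 - 2*0*(2 - k) = 3 - 0*(2 - k) = 3 - 1*0 = 3 + 0 = 3)
X(-2, 3)*(-15*(-10) - 3) = 3*(-15*(-10) - 3) = 3*(150 - 3) = 3*147 = 441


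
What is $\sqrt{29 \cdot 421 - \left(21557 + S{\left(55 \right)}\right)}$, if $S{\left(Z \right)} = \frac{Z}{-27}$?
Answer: $\frac{i \sqrt{757023}}{9} \approx 96.675 i$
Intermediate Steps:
$S{\left(Z \right)} = - \frac{Z}{27}$ ($S{\left(Z \right)} = Z \left(- \frac{1}{27}\right) = - \frac{Z}{27}$)
$\sqrt{29 \cdot 421 - \left(21557 + S{\left(55 \right)}\right)} = \sqrt{29 \cdot 421 - \left(21557 - \frac{55}{27}\right)} = \sqrt{12209 - \frac{581984}{27}} = \sqrt{- \frac{252341}{27}} = \frac{i \sqrt{757023}}{9}$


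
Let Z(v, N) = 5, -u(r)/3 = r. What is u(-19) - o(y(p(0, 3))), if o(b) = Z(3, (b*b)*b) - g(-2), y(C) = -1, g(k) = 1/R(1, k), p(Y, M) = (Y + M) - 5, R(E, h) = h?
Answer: 103/2 ≈ 51.500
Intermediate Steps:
u(r) = -3*r
p(Y, M) = -5 + M + Y (p(Y, M) = (M + Y) - 5 = -5 + M + Y)
g(k) = 1/k
o(b) = 11/2 (o(b) = 5 - 1/(-2) = 5 - 1*(-½) = 5 + ½ = 11/2)
u(-19) - o(y(p(0, 3))) = -3*(-19) - 1*11/2 = 57 - 11/2 = 103/2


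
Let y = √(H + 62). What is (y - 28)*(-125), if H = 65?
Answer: 3500 - 125*√127 ≈ 2091.3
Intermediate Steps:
y = √127 (y = √(65 + 62) = √127 ≈ 11.269)
(y - 28)*(-125) = (√127 - 28)*(-125) = (-28 + √127)*(-125) = 3500 - 125*√127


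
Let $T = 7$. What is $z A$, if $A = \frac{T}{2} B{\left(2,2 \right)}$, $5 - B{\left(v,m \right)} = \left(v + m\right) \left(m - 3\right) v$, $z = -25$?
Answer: $- \frac{2275}{2} \approx -1137.5$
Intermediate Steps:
$B{\left(v,m \right)} = 5 - v \left(-3 + m\right) \left(m + v\right)$ ($B{\left(v,m \right)} = 5 - \left(v + m\right) \left(m - 3\right) v = 5 - \left(m + v\right) \left(-3 + m\right) v = 5 - \left(-3 + m\right) \left(m + v\right) v = 5 - v \left(-3 + m\right) \left(m + v\right)$)
$A = \frac{91}{2}$ ($A = \frac{7}{2} \left(5 + 3 \cdot 2^{2} - 2 \cdot 2^{2} - 2 \cdot 2^{2} + 3 \cdot 2 \cdot 2\right) = 7 \cdot \frac{1}{2} \left(5 + 3 \cdot 4 - 2 \cdot 4 - 2 \cdot 4 + 12\right) = \frac{7 \left(5 + 12 - 8 - 8 + 12\right)}{2} = \frac{7}{2} \cdot 13 = \frac{91}{2} \approx 45.5$)
$z A = \left(-25\right) \frac{91}{2} = - \frac{2275}{2}$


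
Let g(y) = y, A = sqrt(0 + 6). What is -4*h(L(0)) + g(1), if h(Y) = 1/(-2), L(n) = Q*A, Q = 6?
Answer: 3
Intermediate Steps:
A = sqrt(6) ≈ 2.4495
L(n) = 6*sqrt(6)
h(Y) = -1/2
-4*h(L(0)) + g(1) = -4*(-1/2) + 1 = 2 + 1 = 3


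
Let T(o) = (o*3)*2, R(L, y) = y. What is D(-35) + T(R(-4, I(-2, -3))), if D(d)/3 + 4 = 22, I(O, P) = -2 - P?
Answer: 60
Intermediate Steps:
D(d) = 54 (D(d) = -12 + 3*22 = -12 + 66 = 54)
T(o) = 6*o (T(o) = (3*o)*2 = 6*o)
D(-35) + T(R(-4, I(-2, -3))) = 54 + 6*(-2 - 1*(-3)) = 54 + 6*(-2 + 3) = 54 + 6*1 = 54 + 6 = 60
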